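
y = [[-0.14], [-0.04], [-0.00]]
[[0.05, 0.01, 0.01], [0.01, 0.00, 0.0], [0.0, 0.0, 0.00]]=y @ [[-0.36, -0.06, -0.05]]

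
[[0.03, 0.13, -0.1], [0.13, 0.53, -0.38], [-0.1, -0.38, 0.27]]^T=[[0.03,0.13,-0.10], [0.13,0.53,-0.38], [-0.1,-0.38,0.27]]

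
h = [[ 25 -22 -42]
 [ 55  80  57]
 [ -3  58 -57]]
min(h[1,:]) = 55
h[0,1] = -22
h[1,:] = [55, 80, 57]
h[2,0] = -3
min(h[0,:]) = -42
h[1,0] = 55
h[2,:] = [-3, 58, -57]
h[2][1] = 58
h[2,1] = 58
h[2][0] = -3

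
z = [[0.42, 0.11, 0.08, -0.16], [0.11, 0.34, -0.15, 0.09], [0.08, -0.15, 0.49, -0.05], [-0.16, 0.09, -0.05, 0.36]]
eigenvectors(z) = [[-0.54, 0.42, 0.71, 0.18], [0.62, -0.33, 0.56, 0.44], [0.29, 0.70, -0.34, 0.56], [-0.50, -0.47, -0.27, 0.68]]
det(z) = 0.01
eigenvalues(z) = [0.1, 0.64, 0.53, 0.34]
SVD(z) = [[-0.42, -0.71, -0.18, 0.54], [0.33, -0.56, -0.44, -0.62], [-0.7, 0.34, -0.56, -0.29], [0.47, 0.27, -0.68, 0.5]] @ diag([0.6430235406748649, 0.5288761928945479, 0.3351207518146048, 0.10297951461598231]) @ [[-0.42, 0.33, -0.70, 0.47], [-0.71, -0.56, 0.34, 0.27], [-0.18, -0.44, -0.56, -0.68], [0.54, -0.62, -0.29, 0.50]]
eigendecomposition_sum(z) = [[0.03, -0.03, -0.02, 0.03], [-0.03, 0.04, 0.02, -0.03], [-0.02, 0.02, 0.01, -0.01], [0.03, -0.03, -0.01, 0.03]] + [[0.12, -0.09, 0.19, -0.13], [-0.09, 0.07, -0.15, 0.1], [0.19, -0.15, 0.32, -0.21], [-0.13, 0.1, -0.21, 0.14]] + [[0.26, 0.21, -0.13, -0.1], [0.21, 0.16, -0.1, -0.08], [-0.13, -0.1, 0.06, 0.05], [-0.1, -0.08, 0.05, 0.04]] + [[0.01, 0.03, 0.03, 0.04], [0.03, 0.07, 0.08, 0.10], [0.03, 0.08, 0.1, 0.13], [0.04, 0.10, 0.13, 0.15]]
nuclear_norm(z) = 1.61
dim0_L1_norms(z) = [0.77, 0.69, 0.77, 0.66]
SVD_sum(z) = [[0.12, -0.09, 0.19, -0.13],[-0.09, 0.07, -0.15, 0.10],[0.19, -0.15, 0.32, -0.21],[-0.13, 0.1, -0.21, 0.14]] + [[0.26, 0.21, -0.13, -0.1], [0.21, 0.16, -0.1, -0.08], [-0.13, -0.1, 0.06, 0.05], [-0.10, -0.08, 0.05, 0.04]] + [[0.01, 0.03, 0.03, 0.04], [0.03, 0.07, 0.08, 0.1], [0.03, 0.08, 0.10, 0.13], [0.04, 0.10, 0.13, 0.15]] + [[0.03, -0.03, -0.02, 0.03], [-0.03, 0.04, 0.02, -0.03], [-0.02, 0.02, 0.01, -0.01], [0.03, -0.03, -0.01, 0.03]]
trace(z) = 1.61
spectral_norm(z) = 0.64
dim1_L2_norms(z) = [0.47, 0.4, 0.52, 0.41]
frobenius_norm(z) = 0.90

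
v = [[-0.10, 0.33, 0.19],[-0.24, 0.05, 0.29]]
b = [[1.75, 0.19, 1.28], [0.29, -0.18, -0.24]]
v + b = [[1.65, 0.52, 1.47],[0.05, -0.13, 0.05]]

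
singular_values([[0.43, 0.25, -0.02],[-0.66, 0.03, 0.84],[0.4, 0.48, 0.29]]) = [1.11, 0.79, 0.04]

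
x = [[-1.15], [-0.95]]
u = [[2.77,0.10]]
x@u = [[-3.19,-0.12],[-2.63,-0.1]]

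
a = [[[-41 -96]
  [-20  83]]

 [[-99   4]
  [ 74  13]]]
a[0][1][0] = -20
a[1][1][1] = 13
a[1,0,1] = 4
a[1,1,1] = 13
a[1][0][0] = -99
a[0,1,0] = -20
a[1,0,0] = -99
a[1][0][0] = -99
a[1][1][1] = 13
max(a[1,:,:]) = 74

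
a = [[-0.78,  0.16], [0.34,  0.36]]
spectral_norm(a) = 0.85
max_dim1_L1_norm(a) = 0.94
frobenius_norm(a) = 0.94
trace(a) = -0.42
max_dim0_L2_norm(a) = 0.85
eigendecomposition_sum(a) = [[-0.8, 0.11], [0.23, -0.03]] + [[0.02, 0.05],  [0.11, 0.39]]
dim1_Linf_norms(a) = [0.78, 0.36]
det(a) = -0.34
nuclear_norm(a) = 1.24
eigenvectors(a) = [[-0.96, -0.13], [0.28, -0.99]]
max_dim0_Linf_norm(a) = 0.78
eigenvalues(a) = [-0.83, 0.41]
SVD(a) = [[-0.92, 0.40], [0.40, 0.92]] @ diag([0.8508878459597347, 0.3939414596079002]) @ [[1.0, -0.00],[0.00, 1.00]]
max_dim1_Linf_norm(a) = 0.78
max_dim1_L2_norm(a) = 0.8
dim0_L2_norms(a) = [0.85, 0.39]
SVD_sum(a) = [[-0.78, 0.00],[0.34, -0.00]] + [[0.00, 0.16],[0.0, 0.36]]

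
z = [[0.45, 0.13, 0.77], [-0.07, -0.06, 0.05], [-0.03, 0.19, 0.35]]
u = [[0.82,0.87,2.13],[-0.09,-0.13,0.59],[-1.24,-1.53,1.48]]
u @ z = [[0.24, 0.46, 1.42], [-0.05, 0.11, 0.13], [-0.50, 0.21, -0.51]]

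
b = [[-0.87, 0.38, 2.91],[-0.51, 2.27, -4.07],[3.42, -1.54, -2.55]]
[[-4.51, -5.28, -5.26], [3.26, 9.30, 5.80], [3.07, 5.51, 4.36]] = b @ [[-1.15, 0.89, -0.48], [-1.8, 1.23, -0.85], [-1.66, -1.71, -1.84]]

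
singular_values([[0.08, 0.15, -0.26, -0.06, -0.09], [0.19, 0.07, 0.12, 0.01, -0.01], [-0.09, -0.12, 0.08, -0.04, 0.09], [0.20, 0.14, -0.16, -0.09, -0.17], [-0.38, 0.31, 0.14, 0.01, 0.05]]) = [0.57, 0.44, 0.25, 0.08, 0.06]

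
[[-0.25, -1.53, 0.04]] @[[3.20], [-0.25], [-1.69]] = [[-0.49]]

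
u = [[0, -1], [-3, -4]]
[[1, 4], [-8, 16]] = u @ [[4, 0], [-1, -4]]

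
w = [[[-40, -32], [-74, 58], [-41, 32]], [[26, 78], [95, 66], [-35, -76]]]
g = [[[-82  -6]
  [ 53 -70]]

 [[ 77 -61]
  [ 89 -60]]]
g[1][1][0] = 89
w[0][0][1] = -32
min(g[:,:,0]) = -82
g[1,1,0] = 89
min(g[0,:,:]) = -82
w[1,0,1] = 78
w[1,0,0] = 26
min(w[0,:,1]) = -32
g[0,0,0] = -82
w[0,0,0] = -40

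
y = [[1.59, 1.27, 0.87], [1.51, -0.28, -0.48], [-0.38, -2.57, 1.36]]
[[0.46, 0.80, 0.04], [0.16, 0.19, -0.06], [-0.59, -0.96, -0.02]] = y @ [[0.14, 0.2, -0.02], [0.2, 0.36, 0.03], [-0.02, 0.03, 0.04]]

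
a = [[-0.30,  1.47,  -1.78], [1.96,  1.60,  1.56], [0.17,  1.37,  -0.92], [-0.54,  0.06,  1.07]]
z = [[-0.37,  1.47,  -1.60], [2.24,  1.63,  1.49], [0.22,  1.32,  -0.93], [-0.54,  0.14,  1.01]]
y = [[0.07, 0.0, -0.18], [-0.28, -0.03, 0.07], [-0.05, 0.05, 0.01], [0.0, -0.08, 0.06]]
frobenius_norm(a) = 4.29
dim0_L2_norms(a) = [2.06, 2.57, 2.76]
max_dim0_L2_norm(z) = 2.58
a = z + y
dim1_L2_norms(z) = [2.2, 3.15, 1.63, 1.15]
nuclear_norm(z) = 6.93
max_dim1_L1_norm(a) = 5.12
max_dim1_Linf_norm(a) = 1.96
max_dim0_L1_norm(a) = 5.33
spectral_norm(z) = 3.19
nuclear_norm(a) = 6.86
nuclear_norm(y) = 0.57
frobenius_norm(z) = 4.33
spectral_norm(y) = 0.32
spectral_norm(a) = 3.05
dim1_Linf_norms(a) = [1.78, 1.96, 1.37, 1.07]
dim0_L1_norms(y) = [0.4, 0.16, 0.32]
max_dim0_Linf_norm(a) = 1.96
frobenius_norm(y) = 0.37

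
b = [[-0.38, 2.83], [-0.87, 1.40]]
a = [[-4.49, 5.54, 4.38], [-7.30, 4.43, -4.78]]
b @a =[[-18.95,10.43,-15.19],[-6.31,1.38,-10.50]]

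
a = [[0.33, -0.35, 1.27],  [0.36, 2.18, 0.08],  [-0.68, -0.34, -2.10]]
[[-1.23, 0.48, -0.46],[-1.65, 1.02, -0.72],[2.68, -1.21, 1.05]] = a @ [[-1.31, 0.64, -0.53], [-0.51, 0.35, -0.23], [-0.77, 0.31, -0.29]]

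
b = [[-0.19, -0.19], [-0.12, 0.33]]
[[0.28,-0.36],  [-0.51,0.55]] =b @ [[0.04, 0.17], [-1.53, 1.73]]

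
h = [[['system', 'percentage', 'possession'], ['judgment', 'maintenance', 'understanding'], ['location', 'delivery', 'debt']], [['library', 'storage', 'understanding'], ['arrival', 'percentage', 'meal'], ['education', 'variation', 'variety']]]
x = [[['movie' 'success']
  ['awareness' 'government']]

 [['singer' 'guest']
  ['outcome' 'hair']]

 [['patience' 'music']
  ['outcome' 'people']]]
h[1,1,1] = 'percentage'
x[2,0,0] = 'patience'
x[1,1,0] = 'outcome'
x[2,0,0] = 'patience'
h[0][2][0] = 'location'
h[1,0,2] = 'understanding'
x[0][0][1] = 'success'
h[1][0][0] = 'library'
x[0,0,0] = 'movie'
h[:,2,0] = ['location', 'education']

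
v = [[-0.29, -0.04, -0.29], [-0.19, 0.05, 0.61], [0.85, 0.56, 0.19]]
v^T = [[-0.29, -0.19, 0.85],[-0.04, 0.05, 0.56],[-0.29, 0.61, 0.19]]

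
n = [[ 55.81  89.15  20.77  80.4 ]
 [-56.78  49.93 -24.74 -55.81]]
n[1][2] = -24.74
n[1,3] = -55.81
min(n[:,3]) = -55.81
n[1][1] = 49.93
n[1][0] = -56.78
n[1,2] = -24.74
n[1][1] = 49.93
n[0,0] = 55.81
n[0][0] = 55.81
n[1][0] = -56.78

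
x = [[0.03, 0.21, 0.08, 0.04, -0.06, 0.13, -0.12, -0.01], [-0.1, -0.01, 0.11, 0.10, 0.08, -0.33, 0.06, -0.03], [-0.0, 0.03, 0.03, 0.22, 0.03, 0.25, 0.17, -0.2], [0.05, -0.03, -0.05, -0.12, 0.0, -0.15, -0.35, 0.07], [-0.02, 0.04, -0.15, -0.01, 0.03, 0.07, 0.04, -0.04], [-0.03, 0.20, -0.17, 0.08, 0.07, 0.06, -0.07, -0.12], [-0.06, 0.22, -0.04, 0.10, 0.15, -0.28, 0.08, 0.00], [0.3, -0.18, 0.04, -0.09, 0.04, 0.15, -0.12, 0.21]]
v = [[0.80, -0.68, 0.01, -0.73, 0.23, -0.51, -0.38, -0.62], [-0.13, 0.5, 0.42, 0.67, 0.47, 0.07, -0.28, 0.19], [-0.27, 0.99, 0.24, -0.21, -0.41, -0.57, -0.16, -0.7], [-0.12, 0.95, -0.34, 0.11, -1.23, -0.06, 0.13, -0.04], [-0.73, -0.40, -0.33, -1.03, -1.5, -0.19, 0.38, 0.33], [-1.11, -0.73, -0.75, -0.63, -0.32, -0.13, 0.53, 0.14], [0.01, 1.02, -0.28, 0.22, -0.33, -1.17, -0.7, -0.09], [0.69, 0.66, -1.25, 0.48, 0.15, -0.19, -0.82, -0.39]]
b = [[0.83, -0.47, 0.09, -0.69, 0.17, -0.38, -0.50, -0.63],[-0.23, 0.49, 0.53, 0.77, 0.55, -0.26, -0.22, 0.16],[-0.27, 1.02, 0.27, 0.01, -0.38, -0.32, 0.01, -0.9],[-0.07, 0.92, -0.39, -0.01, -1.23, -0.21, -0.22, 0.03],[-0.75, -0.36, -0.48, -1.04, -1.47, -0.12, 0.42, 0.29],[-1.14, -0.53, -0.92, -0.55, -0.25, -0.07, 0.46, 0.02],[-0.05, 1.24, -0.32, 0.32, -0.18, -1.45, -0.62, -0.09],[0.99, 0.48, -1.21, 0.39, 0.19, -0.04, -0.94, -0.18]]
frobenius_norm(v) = 4.77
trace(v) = -1.07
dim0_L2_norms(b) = [1.91, 2.13, 1.78, 1.65, 2.07, 1.58, 1.42, 1.17]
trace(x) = 0.31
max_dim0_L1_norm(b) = 5.51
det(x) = 0.00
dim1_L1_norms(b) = [3.76, 3.21, 3.18, 3.08, 4.93, 3.94, 4.27, 4.42]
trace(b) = -0.76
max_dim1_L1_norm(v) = 4.89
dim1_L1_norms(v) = [3.96, 2.73, 3.55, 2.98, 4.89, 4.34, 3.82, 4.63]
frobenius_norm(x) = 1.06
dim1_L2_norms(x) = [0.3, 0.39, 0.43, 0.41, 0.18, 0.32, 0.41, 0.46]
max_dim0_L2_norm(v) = 2.18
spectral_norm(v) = 2.93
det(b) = -0.11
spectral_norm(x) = 0.65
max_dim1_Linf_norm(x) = 0.35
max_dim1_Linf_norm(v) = 1.5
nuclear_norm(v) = 10.98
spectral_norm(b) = 2.96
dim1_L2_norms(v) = [1.57, 1.11, 1.47, 1.61, 2.1, 1.77, 1.77, 1.89]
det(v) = -0.29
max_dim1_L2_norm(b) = 2.11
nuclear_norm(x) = 2.36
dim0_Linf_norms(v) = [1.11, 1.02, 1.25, 1.03, 1.5, 1.17, 0.82, 0.7]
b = x + v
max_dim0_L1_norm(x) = 1.42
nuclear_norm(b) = 11.41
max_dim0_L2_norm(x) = 0.57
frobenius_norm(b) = 4.92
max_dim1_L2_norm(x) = 0.46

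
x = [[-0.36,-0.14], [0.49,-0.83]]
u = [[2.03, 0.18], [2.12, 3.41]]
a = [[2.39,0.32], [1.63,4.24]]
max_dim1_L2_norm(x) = 0.96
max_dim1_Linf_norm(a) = 4.24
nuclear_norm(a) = 6.76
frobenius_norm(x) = 1.04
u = a + x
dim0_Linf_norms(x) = [0.49, 0.83]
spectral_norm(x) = 0.97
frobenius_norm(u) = 4.50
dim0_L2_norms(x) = [0.61, 0.84]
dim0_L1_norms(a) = [4.02, 4.56]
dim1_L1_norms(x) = [0.5, 1.32]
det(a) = 9.61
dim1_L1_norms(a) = [2.71, 5.87]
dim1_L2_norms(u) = [2.04, 4.02]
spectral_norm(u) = 4.23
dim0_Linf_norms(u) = [2.12, 3.41]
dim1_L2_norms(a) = [2.41, 4.54]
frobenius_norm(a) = 5.14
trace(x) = -1.19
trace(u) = 5.44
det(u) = 6.54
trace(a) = 6.63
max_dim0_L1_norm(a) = 4.56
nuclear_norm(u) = 5.78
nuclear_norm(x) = 1.35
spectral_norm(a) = 4.72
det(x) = 0.37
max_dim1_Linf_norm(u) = 3.41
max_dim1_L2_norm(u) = 4.02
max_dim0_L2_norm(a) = 4.25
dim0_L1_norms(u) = [4.15, 3.59]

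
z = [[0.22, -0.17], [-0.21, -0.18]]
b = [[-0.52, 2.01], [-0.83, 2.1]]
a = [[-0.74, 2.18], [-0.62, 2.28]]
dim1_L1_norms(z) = [0.39, 0.39]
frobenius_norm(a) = 3.30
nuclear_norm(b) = 3.25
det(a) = -0.34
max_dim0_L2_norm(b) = 2.91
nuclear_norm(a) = 3.40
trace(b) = 1.58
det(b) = 0.58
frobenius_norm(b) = 3.07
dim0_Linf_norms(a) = [0.74, 2.28]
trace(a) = 1.54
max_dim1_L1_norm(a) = 2.92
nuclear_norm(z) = 0.55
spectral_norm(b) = 3.06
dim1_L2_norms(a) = [2.3, 2.36]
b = a + z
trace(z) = 0.04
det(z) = -0.08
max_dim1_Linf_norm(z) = 0.22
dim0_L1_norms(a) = [1.36, 4.46]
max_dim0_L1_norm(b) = 4.11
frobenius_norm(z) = 0.39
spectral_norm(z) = 0.30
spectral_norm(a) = 3.30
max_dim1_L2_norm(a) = 2.36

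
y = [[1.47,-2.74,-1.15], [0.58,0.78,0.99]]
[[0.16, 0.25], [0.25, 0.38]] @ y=[[0.38, -0.24, 0.06], [0.59, -0.39, 0.09]]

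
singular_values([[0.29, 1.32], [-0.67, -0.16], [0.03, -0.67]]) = [1.53, 0.64]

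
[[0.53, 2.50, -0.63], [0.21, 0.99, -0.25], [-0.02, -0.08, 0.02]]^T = [[0.53, 0.21, -0.02], [2.50, 0.99, -0.08], [-0.63, -0.25, 0.02]]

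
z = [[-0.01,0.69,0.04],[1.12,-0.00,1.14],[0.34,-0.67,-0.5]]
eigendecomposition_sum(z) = [[(0.52-0j), (0.26+0j), (0.26-0j)], [(0.56-0j), 0.28+0.00j, 0.28-0.00j], [(-0.16+0j), -0.08-0.00j, -0.08+0.00j]] + [[-0.26-0.06j, (0.22-0.03j), (-0.11-0.32j)], [0.28-0.23j, (-0.14+0.26j), 0.43+0.14j], [(0.25+0.36j), -0.29-0.19j, -0.21+0.50j]] + [[-0.26+0.06j,(0.22+0.03j),(-0.11+0.32j)], [(0.28+0.23j),-0.14-0.26j,(0.43-0.14j)], [(0.25-0.36j),-0.29+0.19j,-0.21-0.50j]]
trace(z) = -0.51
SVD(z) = [[0.04, -0.58, 0.81],[0.99, 0.12, 0.03],[-0.12, 0.80, 0.58]] @ diag([1.6056471484152075, 1.0671840437042672, 0.35960457679112157]) @ [[0.67, 0.07, 0.74], [0.39, -0.88, -0.27], [0.64, 0.47, -0.61]]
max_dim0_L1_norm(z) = 1.68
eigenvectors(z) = [[0.67+0.00j, 0.32-0.29j, 0.32+0.29j], [0.71+0.00j, 0.05+0.58j, (0.05-0.58j)], [(-0.21+0j), -0.69+0.00j, -0.69-0.00j]]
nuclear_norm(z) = 3.03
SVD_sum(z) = [[0.05, 0.00, 0.05], [1.06, 0.11, 1.18], [-0.13, -0.01, -0.14]] + [[-0.24,0.55,0.17], [0.05,-0.11,-0.03], [0.33,-0.76,-0.23]] + [[0.19, 0.14, -0.18],  [0.01, 0.01, -0.01],  [0.13, 0.1, -0.13]]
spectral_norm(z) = 1.61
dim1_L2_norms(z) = [0.69, 1.6, 0.9]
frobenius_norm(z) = 1.96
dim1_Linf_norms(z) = [0.69, 1.14, 0.67]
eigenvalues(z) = [(0.72+0j), (-0.61+0.7j), (-0.61-0.7j)]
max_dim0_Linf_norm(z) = 1.14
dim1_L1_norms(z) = [0.74, 2.26, 1.51]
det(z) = 0.62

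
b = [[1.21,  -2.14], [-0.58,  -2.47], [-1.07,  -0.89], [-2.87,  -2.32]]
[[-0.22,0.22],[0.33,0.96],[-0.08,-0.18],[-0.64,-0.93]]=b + [[-1.43, 2.36], [0.91, 3.43], [0.99, 0.71], [2.23, 1.39]]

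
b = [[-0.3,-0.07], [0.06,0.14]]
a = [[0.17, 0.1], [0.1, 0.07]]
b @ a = [[-0.06, -0.03],[0.02, 0.02]]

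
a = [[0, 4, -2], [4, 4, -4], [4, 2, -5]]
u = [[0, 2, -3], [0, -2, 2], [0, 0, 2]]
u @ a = [[-4, 2, 7], [0, -4, -2], [8, 4, -10]]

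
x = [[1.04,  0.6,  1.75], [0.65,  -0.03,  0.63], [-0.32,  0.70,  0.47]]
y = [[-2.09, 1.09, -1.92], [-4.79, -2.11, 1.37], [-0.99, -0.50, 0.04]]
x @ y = [[-6.78,-1.01,-1.1],  [-1.84,0.46,-1.26],  [-3.15,-2.06,1.59]]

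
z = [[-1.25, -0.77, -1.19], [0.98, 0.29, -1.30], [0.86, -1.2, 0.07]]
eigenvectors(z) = [[(-0.72+0j), (-0.72-0j), (-0.06+0j)], [0.05+0.49j, 0.05-0.49j, -0.77+0.00j], [(0.02+0.49j), (0.02-0.49j), (0.64+0j)]]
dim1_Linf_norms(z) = [1.25, 1.3, 1.2]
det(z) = 4.53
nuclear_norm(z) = 5.01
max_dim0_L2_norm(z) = 1.81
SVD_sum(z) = [[-1.31, -0.56, -1.23], [-0.06, -0.02, -0.05], [0.20, 0.09, 0.19]] + [[0.04, -0.01, -0.04], [1.09, -0.28, -1.03], [0.56, -0.15, -0.53]] + [[0.02, -0.20, 0.07], [-0.05, 0.6, -0.22], [0.10, -1.14, 0.42]]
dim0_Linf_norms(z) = [1.25, 1.2, 1.3]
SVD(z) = [[-0.99, -0.03, 0.15], [-0.04, -0.89, -0.46], [0.15, -0.46, 0.88]] @ diag([1.9003552037784537, 1.7167785105074567, 1.3898998688150002]) @ [[0.7, 0.30, 0.65], [-0.71, 0.19, 0.68], [0.08, -0.94, 0.34]]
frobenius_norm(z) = 2.91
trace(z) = -0.89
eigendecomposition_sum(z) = [[-0.63+0.63j, (-0.42-0.41j), -0.56-0.44j], [(0.47+0.38j), (-0.25+0.31j), -0.26+0.41j], [0.45+0.41j, (-0.27+0.3j), -0.29+0.40j]] + [[(-0.63-0.63j), -0.42+0.41j, (-0.56+0.44j)], [(0.47-0.38j), -0.25-0.31j, -0.26-0.41j], [(0.45-0.41j), -0.27-0.30j, (-0.29-0.4j)]] + [[-0j, (0.06+0j), (-0.06+0j)], [0.04-0.00j, (0.79+0j), (-0.78+0j)], [-0.03+0.00j, (-0.65-0j), (0.65-0j)]]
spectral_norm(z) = 1.90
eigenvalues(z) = [(-1.17+1.34j), (-1.17-1.34j), (1.44+0j)]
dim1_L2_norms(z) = [1.89, 1.65, 1.48]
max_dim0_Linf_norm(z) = 1.3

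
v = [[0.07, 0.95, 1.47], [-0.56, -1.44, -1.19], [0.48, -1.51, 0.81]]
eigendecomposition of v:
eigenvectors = [[-0.47, 0.92, -0.68], [0.37, -0.07, 0.57], [-0.80, -0.38, 0.46]]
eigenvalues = [1.8, -0.62, -1.75]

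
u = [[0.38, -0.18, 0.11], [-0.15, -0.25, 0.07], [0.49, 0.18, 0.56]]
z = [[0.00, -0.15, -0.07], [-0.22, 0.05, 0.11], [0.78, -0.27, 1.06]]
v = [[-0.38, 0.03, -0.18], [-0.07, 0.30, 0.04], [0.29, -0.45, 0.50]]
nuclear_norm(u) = 1.41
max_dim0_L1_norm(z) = 1.24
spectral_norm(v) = 0.82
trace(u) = 0.69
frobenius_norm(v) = 0.90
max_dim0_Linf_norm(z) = 1.06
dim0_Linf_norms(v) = [0.38, 0.45, 0.5]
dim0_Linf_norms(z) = [0.78, 0.27, 1.06]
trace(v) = 0.42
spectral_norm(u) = 0.83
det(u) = -0.07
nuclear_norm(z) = 1.75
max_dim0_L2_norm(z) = 1.07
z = v + u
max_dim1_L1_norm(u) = 1.23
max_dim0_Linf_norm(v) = 0.5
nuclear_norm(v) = 1.34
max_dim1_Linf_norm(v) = 0.5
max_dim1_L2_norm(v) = 0.73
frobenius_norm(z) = 1.38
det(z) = -0.05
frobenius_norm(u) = 0.93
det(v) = -0.05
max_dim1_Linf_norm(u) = 0.56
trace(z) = 1.11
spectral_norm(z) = 1.34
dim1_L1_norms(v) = [0.59, 0.41, 1.24]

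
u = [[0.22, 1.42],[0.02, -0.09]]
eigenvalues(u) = [0.29, -0.16]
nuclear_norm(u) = 1.47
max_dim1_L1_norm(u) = 1.64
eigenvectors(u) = [[1.00, -0.97], [0.05, 0.26]]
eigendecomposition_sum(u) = [[0.25, 0.91], [0.01, 0.05]] + [[-0.03, 0.51], [0.01, -0.14]]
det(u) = -0.05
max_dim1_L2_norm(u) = 1.44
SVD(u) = [[-1.0, 0.06], [0.06, 1.0]] @ diag([1.4395064577642653, 0.03348369834676578]) @ [[-0.15, -0.99], [0.99, -0.15]]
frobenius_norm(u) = 1.44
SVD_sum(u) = [[0.22, 1.42],[-0.01, -0.08]] + [[0.0, -0.0], [0.03, -0.01]]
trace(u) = 0.13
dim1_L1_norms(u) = [1.64, 0.11]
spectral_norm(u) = 1.44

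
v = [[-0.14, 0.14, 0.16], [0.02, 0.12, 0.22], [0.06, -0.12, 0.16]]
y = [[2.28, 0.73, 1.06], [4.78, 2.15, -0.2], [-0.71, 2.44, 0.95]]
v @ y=[[0.24, 0.59, -0.02], [0.46, 0.81, 0.21], [-0.55, 0.18, 0.24]]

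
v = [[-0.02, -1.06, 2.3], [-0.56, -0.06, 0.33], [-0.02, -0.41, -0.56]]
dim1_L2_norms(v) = [2.53, 0.65, 0.69]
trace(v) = -0.64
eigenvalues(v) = [(0.88+0j), (-0.76+0.63j), (-0.76-0.63j)]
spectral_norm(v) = 2.58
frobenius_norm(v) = 2.71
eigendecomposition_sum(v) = [[(0.43+0j), (-0.7+0j), (0.52+0j)], [-0.23-0.00j, (0.38-0j), -0.28+0.00j], [0.06+0.00j, -0.10+0.00j, (0.07+0j)]] + [[(-0.22+0.13j), (-0.18+0.4j), 0.89+0.62j], [(-0.16+0.01j), (-0.22+0.17j), (0.31+0.62j)], [(-0.04-0.1j), (-0.16-0.1j), (-0.32+0.33j)]] + [[(-0.22-0.13j),-0.18-0.40j,(0.89-0.62j)], [(-0.16-0.01j),(-0.22-0.17j),(0.31-0.62j)], [-0.04+0.10j,(-0.16+0.1j),(-0.32-0.33j)]]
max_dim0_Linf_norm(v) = 2.3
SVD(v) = [[0.98, 0.18, 0.06], [0.13, -0.42, -0.90], [-0.14, 0.89, -0.44]] @ diag([2.578633663481133, 0.6135529797460865, 0.5444273786342518]) @ [[-0.04,-0.38,0.92], [0.35,-0.87,-0.35], [0.94,0.31,0.17]]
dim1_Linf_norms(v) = [2.3, 0.56, 0.56]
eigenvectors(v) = [[(-0.87+0j),(-0.8+0j),-0.80-0.00j], [0.47+0.00j,(-0.44-0.24j),(-0.44+0.24j)], [(-0.12+0j),0.05-0.33j,0.05+0.33j]]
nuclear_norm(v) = 3.74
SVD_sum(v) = [[-0.09, -0.97, 2.33], [-0.01, -0.13, 0.32], [0.01, 0.14, -0.33]] + [[0.04, -0.1, -0.04],  [-0.09, 0.23, 0.09],  [0.19, -0.47, -0.19]] + [[0.03, 0.01, 0.01],[-0.46, -0.15, -0.08],[-0.22, -0.07, -0.04]]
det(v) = 0.86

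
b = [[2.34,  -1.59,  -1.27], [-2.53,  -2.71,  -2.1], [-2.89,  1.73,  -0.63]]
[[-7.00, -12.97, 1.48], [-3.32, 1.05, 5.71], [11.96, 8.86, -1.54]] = b @ [[-1.34, -3.52, -0.49], [3.97, 0.41, -1.69], [-1.93, 3.21, 0.05]]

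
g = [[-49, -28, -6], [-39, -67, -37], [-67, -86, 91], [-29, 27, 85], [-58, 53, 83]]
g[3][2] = 85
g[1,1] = -67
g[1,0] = -39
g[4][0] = -58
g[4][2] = 83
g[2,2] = 91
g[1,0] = -39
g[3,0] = -29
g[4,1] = 53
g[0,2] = -6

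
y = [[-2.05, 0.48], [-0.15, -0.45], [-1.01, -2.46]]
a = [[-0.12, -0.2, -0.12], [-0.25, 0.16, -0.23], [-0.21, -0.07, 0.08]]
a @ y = [[0.4,0.33],[0.72,0.37],[0.36,-0.27]]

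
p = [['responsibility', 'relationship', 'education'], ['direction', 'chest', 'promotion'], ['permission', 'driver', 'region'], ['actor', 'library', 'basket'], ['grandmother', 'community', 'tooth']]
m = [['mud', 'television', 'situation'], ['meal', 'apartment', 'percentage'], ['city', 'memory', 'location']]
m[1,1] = 'apartment'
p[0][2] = 'education'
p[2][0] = 'permission'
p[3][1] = 'library'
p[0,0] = 'responsibility'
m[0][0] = 'mud'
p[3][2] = 'basket'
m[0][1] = 'television'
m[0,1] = 'television'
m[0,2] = 'situation'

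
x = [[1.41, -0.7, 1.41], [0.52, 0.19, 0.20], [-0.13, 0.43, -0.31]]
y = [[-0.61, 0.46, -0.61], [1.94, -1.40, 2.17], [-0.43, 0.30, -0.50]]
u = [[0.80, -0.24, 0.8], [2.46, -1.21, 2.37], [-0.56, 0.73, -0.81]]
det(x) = 0.05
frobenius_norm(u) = 4.00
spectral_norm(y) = 3.45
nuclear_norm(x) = 2.77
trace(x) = 1.29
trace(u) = -1.22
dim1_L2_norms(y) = [0.98, 3.23, 0.72]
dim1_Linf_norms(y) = [0.61, 2.17, 0.5]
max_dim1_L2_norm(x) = 2.11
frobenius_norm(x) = 2.26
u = y + x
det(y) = -0.00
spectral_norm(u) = 3.97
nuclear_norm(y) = 3.52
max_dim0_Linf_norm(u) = 2.46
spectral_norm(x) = 2.20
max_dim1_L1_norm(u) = 6.04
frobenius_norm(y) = 3.45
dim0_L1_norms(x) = [2.06, 1.32, 1.92]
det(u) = 0.13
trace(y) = -2.51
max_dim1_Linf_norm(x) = 1.41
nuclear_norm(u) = 4.48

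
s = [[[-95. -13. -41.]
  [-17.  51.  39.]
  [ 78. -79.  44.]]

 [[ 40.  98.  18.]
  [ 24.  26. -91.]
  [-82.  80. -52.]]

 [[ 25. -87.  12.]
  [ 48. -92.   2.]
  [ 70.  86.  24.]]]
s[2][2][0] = 70.0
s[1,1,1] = 26.0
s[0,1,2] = 39.0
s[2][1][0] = 48.0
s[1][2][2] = -52.0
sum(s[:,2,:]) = 169.0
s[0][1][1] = 51.0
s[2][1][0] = 48.0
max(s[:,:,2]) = 44.0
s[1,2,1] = 80.0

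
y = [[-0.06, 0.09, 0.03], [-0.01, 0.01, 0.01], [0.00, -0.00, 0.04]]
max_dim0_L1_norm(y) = 0.1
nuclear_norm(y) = 0.16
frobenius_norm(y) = 0.12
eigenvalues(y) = [-0.04, -0.01, 0.04]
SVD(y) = [[-0.98, -0.13, -0.13], [-0.14, 0.14, 0.98], [-0.11, 0.98, -0.15]] @ diag([0.11399124530934525, 0.03871176918233813, 0.002719360144971761]) @ [[0.53, -0.79, -0.31], [0.16, -0.26, 0.95], [-0.83, -0.55, -0.01]]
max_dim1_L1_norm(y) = 0.18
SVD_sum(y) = [[-0.06, 0.09, 0.03], [-0.01, 0.01, 0.01], [-0.01, 0.01, 0.00]] + [[-0.00,  0.00,  -0.0], [0.00,  -0.00,  0.00], [0.01,  -0.01,  0.04]] + [[0.0, 0.00, 0.00], [-0.00, -0.0, -0.0], [0.00, 0.00, 0.0]]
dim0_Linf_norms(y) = [0.06, 0.09, 0.04]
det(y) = 0.00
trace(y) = -0.01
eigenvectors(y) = [[-0.98, -0.86, 0.41], [-0.19, -0.51, 0.16], [0.00, 0.00, 0.9]]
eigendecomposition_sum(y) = [[-0.06, 0.11, 0.01], [-0.01, 0.02, 0.00], [-0.0, -0.0, -0.0]] + [[0.00, -0.02, 0.0], [0.00, -0.01, 0.0], [-0.00, -0.00, -0.0]] + [[0.00, 0.00, 0.02], [0.0, 0.0, 0.01], [0.00, 0.00, 0.04]]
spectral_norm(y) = 0.11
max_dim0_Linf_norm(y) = 0.09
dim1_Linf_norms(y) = [0.09, 0.01, 0.04]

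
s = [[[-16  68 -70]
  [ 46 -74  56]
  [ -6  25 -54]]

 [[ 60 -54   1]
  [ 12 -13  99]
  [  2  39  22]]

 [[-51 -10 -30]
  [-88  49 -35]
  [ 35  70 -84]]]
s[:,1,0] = [46, 12, -88]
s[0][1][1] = -74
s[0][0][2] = -70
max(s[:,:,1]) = 70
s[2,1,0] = -88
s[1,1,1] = -13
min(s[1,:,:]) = -54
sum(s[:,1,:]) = 52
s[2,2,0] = 35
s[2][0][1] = -10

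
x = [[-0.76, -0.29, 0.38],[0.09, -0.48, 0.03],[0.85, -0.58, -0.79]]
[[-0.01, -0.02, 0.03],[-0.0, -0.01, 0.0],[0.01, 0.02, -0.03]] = x @ [[0.01, 0.01, -0.02], [0.01, 0.02, -0.01], [-0.01, -0.03, 0.03]]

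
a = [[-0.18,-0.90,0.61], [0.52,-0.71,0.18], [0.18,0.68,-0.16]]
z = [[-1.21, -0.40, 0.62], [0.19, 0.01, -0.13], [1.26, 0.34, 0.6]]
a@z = [[0.82, 0.27, 0.37],[-0.54, -0.15, 0.52],[-0.29, -0.12, -0.07]]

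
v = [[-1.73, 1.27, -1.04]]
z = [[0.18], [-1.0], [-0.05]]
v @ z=[[-1.53]]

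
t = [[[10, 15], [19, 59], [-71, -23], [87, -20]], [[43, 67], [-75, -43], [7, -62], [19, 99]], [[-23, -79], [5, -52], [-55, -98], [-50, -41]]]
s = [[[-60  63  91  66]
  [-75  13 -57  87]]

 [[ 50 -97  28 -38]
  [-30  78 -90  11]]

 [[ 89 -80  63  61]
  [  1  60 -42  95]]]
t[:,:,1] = [[15, 59, -23, -20], [67, -43, -62, 99], [-79, -52, -98, -41]]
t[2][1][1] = -52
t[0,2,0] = -71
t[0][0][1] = 15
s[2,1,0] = 1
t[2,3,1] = -41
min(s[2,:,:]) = -80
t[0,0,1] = 15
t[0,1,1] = 59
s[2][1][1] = 60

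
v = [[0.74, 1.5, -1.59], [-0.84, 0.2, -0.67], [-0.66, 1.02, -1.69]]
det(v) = -0.06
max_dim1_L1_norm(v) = 3.83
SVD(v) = [[0.71, -0.63, -0.31],[0.23, 0.63, -0.74],[0.66, 0.46, 0.59]] @ diag([3.002196479613982, 1.3560652014894663, 0.014264189523090548]) @ [[-0.03, 0.60, -0.80], [-0.96, -0.25, -0.15], [0.29, -0.76, -0.58]]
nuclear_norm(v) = 4.37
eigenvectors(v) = [[-0.53,-0.38,0.25], [0.68,0.74,0.53], [0.51,0.55,0.81]]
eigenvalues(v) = [0.35, 0.14, -1.23]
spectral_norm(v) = 3.00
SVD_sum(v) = [[-0.07, 1.28, -1.72], [-0.02, 0.41, -0.55], [-0.07, 1.19, -1.59]] + [[0.81, 0.22, 0.13], [-0.81, -0.22, -0.13], [-0.60, -0.16, -0.09]] + [[-0.00, 0.0, 0.00],  [-0.0, 0.01, 0.01],  [0.00, -0.01, -0.00]]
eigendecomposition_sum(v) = [[1.03,1.50,-1.3], [-1.33,-1.94,1.68], [-1.0,-1.46,1.26]] + [[-0.27, -0.53, 0.43], [0.52, 1.03, -0.83], [0.39, 0.77, -0.62]] + [[-0.02, 0.53, -0.73],[-0.03, 1.11, -1.52],[-0.05, 1.71, -2.33]]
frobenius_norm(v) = 3.29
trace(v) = -0.75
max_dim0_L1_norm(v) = 3.95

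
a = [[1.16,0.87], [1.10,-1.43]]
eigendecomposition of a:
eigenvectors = [[0.94, -0.29], [0.35, 0.96]]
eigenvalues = [1.49, -1.76]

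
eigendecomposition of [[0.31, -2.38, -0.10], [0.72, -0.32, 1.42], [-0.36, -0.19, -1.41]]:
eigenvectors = [[0.85+0.00j, 0.85-0.00j, (-0.79+0j)],[0.24-0.40j, (0.24+0.4j), -0.36+0.00j],[-0.12+0.20j, -0.12-0.20j, (0.5+0j)]]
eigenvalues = [(-0.36+1.11j), (-0.36-1.11j), (-0.7+0j)]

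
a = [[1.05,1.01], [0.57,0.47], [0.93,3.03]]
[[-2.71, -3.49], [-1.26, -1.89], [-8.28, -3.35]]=a@[[0.06,-3.21], [-2.75,-0.12]]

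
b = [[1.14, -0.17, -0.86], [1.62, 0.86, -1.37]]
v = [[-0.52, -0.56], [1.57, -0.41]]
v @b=[[-1.50, -0.39, 1.21], [1.13, -0.62, -0.79]]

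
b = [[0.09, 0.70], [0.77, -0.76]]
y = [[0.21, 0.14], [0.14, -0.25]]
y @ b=[[0.13,0.04], [-0.18,0.29]]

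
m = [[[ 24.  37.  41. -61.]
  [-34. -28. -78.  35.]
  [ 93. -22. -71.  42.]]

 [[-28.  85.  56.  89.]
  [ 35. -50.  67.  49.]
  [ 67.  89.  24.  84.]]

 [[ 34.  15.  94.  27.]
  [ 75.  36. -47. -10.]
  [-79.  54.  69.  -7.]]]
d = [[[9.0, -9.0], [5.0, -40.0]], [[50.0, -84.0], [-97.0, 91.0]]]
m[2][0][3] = 27.0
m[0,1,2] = -78.0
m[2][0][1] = 15.0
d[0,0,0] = 9.0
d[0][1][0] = 5.0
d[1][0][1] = -84.0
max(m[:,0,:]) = 94.0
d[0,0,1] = -9.0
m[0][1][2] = -78.0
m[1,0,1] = 85.0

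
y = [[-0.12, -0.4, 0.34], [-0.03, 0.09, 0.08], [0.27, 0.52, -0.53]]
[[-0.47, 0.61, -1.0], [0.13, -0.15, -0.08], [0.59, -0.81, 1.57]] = y@ [[-0.04,-0.24,1.16], [1.3,-1.59,0.88], [0.14,-0.15,-1.51]]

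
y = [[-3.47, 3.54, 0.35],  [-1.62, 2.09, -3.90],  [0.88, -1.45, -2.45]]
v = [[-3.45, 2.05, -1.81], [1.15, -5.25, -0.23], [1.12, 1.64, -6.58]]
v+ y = [[-6.92, 5.59, -1.46], [-0.47, -3.16, -4.13], [2.0, 0.19, -9.03]]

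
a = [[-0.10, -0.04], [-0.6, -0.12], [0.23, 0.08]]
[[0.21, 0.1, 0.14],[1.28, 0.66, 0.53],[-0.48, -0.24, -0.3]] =a @ [[-2.20, -1.16, -0.35],[0.36, 0.31, -2.70]]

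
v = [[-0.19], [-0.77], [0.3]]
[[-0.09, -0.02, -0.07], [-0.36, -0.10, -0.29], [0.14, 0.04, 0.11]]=v @ [[0.47, 0.13, 0.38]]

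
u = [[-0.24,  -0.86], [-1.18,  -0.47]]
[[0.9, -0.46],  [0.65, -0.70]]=u @ [[-0.15,  0.43], [-1.01,  0.42]]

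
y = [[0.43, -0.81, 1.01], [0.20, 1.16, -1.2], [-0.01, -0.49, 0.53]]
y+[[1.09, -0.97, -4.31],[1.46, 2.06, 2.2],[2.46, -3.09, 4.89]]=[[1.52, -1.78, -3.3], [1.66, 3.22, 1.0], [2.45, -3.58, 5.42]]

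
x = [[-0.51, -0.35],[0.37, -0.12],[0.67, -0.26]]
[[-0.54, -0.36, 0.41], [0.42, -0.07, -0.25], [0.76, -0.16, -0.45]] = x @ [[1.11, 0.10, -0.72], [-0.08, 0.89, -0.13]]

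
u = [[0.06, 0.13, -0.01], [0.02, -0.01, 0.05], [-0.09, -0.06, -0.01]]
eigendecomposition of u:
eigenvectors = [[-0.67+0.00j,(0.61+0.24j),0.61-0.24j], [0.61+0.00j,(-0.18+0.22j),(-0.18-0.22j)], [(-0.42+0j),-0.70+0.00j,(-0.7-0j)]]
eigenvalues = [(-0.07+0j), (0.05+0.05j), (0.05-0.05j)]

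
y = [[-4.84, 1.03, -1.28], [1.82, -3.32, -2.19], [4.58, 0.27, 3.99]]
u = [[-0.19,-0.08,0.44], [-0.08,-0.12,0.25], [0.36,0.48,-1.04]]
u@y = [[2.79, 0.19, 2.17], [1.31, 0.38, 1.36], [-5.63, -1.5, -5.66]]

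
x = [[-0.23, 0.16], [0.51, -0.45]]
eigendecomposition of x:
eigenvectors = [[0.63,-0.36], [0.77,0.93]]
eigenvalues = [-0.03, -0.65]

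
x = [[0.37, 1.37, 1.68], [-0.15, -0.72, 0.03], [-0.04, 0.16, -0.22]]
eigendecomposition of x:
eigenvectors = [[0.97+0.00j, (0.97-0j), 0.50+0.00j],[(-0.16+0.08j), (-0.16-0.08j), -0.79+0.00j],[-0.06+0.14j, (-0.06-0.14j), (0.35+0j)]]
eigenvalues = [(0.03+0.35j), (0.03-0.35j), (-0.64+0j)]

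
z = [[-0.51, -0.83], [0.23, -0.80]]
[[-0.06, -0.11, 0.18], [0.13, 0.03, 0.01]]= z@ [[0.26, 0.19, -0.22], [-0.09, 0.02, -0.08]]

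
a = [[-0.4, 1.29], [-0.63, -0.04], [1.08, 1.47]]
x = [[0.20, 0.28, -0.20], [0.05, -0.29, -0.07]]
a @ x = [[-0.02,-0.49,-0.01], [-0.13,-0.16,0.13], [0.29,-0.12,-0.32]]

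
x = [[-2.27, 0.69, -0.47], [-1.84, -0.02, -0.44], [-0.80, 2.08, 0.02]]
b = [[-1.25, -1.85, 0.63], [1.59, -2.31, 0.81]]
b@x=[[5.74,  0.48,  1.41], [-0.01,  2.83,  0.29]]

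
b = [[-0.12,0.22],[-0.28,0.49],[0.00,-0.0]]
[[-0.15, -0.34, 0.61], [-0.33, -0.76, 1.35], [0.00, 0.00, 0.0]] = b@[[0.49, 1.06, 0.07], [-0.4, -0.95, 2.8]]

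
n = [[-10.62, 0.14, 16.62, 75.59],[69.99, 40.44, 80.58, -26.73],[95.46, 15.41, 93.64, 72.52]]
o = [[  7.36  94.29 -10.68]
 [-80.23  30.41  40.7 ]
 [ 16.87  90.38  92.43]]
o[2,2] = 92.43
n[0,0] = -10.62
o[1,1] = 30.41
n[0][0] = -10.62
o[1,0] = -80.23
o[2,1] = 90.38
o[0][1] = 94.29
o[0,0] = 7.36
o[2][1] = 90.38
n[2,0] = 95.46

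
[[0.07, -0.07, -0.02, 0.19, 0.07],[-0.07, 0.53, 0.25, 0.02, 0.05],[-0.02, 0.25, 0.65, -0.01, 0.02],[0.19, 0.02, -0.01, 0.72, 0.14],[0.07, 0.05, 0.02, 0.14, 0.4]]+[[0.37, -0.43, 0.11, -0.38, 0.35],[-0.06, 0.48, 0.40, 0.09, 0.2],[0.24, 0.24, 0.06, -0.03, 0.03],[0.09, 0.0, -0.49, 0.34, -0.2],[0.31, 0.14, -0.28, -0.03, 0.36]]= [[0.44, -0.50, 0.09, -0.19, 0.42], [-0.13, 1.01, 0.65, 0.11, 0.25], [0.22, 0.49, 0.71, -0.04, 0.05], [0.28, 0.02, -0.5, 1.06, -0.06], [0.38, 0.19, -0.26, 0.11, 0.76]]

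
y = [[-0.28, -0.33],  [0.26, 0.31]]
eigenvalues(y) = [-0.02, 0.05]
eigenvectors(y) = [[-0.79, 0.71], [0.62, -0.71]]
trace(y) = 0.03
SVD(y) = [[-0.73, 0.68], [0.68, 0.73]] @ diag([0.5924501253050976, 0.001687905795420396]) @ [[0.64, 0.76], [-0.76, 0.64]]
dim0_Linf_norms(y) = [0.28, 0.33]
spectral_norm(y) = 0.59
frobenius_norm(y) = 0.59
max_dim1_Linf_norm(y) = 0.33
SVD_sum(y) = [[-0.28, -0.33], [0.26, 0.31]] + [[-0.0, 0.00], [-0.0, 0.0]]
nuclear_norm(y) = 0.59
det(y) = -0.00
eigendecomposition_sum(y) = [[-0.09, -0.09], [0.07, 0.07]] + [[-0.19, -0.24],[0.19, 0.24]]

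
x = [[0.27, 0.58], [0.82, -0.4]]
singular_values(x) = [0.91, 0.64]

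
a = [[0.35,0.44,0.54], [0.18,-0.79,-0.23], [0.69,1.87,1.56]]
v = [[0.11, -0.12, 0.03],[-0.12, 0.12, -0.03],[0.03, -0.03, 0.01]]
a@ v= [[0.0, -0.01, 0.00], [0.11, -0.11, 0.03], [-0.1, 0.09, -0.02]]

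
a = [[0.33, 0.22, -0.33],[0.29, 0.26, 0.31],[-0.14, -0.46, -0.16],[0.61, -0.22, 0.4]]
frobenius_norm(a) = 1.16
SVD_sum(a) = [[0.1, 0.02, 0.07],[0.37, 0.07, 0.24],[-0.23, -0.04, -0.15],[0.56, 0.11, 0.37]] + [[0.01, 0.31, -0.11], [0.01, 0.15, -0.05], [-0.01, -0.36, 0.13], [-0.01, -0.3, 0.10]] + [[0.21,-0.11,-0.29], [-0.09,0.04,0.12], [0.1,-0.05,-0.14], [0.06,-0.03,-0.08]]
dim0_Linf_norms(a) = [0.61, 0.46, 0.4]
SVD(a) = [[-0.15, -0.53, 0.83], [-0.51, -0.25, -0.33], [0.31, 0.63, 0.39], [-0.78, 0.51, 0.22]] @ diag([0.8735731731705422, 0.6174763386493785, 0.45485479257111117]) @ [[-0.82, -0.16, -0.54], [-0.04, -0.94, 0.33], [0.57, -0.29, -0.77]]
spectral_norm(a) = 0.87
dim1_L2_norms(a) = [0.52, 0.5, 0.51, 0.76]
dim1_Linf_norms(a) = [0.33, 0.31, 0.46, 0.61]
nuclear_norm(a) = 1.95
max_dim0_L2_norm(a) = 0.76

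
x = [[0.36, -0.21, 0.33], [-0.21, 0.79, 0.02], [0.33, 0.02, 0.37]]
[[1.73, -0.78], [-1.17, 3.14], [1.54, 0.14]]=x@[[2.62, -0.70], [-0.83, 3.77], [1.86, 0.80]]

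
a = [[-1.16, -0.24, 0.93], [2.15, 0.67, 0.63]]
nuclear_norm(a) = 3.67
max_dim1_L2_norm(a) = 2.34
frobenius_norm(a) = 2.78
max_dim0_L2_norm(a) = 2.44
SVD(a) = [[-0.44, 0.90], [0.90, 0.44]] @ diag([2.5463045619064193, 1.119255591013312]) @ [[0.96, 0.28, 0.06], [-0.08, 0.07, 0.99]]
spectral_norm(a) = 2.55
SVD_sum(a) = [[-1.08, -0.31, -0.07], [2.19, 0.63, 0.14]] + [[-0.08, 0.07, 1.0], [-0.04, 0.04, 0.49]]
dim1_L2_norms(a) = [1.51, 2.34]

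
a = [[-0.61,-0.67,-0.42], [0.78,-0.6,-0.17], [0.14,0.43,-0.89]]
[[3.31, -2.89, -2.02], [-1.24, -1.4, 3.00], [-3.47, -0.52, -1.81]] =a @ [[-3.47, 0.6, 3.32], [-2.98, 2.57, -1.24], [1.91, 1.92, 1.96]]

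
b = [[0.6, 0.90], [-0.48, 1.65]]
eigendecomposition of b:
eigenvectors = [[(0.81+0j), 0.81-0.00j], [(0.47+0.35j), (0.47-0.35j)]]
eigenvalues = [(1.12+0.4j), (1.12-0.4j)]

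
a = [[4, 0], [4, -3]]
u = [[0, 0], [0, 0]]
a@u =[[0, 0], [0, 0]]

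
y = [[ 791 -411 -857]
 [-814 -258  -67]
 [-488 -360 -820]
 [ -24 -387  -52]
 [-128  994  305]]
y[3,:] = [-24, -387, -52]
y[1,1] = -258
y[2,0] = -488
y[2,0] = -488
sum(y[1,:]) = -1139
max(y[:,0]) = 791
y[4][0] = -128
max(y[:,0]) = 791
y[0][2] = -857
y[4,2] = 305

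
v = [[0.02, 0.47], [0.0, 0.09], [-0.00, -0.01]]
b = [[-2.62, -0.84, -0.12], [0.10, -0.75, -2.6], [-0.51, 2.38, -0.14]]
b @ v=[[-0.05, -1.31], [0.00, 0.01], [-0.01, -0.02]]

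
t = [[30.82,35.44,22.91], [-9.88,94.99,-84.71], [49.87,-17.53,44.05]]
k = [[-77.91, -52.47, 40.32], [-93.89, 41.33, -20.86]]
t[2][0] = 49.87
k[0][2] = 40.32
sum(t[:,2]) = -17.75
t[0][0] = 30.82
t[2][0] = 49.87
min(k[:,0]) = -93.89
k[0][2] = 40.32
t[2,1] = -17.53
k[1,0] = -93.89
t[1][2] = -84.71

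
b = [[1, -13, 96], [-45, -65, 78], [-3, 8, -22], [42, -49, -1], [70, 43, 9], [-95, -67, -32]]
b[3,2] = -1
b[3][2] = -1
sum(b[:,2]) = 128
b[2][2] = -22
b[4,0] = 70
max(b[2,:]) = 8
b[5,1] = -67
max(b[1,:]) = 78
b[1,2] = 78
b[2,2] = -22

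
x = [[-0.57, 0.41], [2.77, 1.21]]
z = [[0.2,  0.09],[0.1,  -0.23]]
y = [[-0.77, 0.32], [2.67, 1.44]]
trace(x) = 0.64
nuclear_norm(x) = 3.64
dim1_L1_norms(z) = [0.29, 0.33]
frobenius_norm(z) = 0.33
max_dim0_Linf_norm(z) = 0.23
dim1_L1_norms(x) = [0.98, 3.98]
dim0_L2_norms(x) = [2.83, 1.28]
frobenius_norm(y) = 3.15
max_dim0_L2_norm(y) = 2.78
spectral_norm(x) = 3.04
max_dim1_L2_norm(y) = 3.03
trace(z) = -0.03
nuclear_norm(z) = 0.47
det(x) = -1.83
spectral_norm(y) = 3.08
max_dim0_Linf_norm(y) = 2.67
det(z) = -0.06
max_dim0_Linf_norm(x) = 2.77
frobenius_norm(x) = 3.10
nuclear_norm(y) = 3.72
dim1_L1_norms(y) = [1.09, 4.11]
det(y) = -1.96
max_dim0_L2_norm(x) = 2.83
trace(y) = 0.67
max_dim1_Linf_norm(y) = 2.67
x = y + z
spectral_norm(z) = 0.25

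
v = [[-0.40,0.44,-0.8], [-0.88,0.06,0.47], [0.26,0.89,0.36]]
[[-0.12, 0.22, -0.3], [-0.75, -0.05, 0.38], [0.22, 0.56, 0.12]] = v@[[0.76, 0.10, -0.18],  [0.1, 0.6, -0.0],  [-0.18, -0.0, 0.47]]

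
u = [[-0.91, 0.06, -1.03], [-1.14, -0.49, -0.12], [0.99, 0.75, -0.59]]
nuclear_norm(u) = 3.21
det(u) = -0.01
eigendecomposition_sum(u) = [[-0.45+0.48j, 0.03+0.33j, (-0.52-0.21j)], [(-0.57-0.14j), (-0.24+0.17j), (-0.06-0.49j)], [0.49+0.56j, 0.38+0.00j, (-0.29+0.56j)]] + [[(-0.45-0.48j),0.03-0.33j,(-0.52+0.21j)], [(-0.57+0.14j),(-0.24-0.17j),-0.06+0.49j], [(0.49-0.56j),(0.38-0j),(-0.29-0.56j)]] + [[(-0-0j),-0j,0.00+0.00j], [0j,(-0+0j),-0.00-0.00j], [0.00+0.00j,(-0+0j),(-0-0j)]]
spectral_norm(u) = 1.92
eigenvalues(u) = [(-0.99+1.21j), (-0.99-1.21j), (-0+0j)]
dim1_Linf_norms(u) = [1.03, 1.14, 0.99]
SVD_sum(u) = [[-0.86,  -0.36,  -0.12],[-1.14,  -0.47,  -0.15],[1.03,  0.42,  0.14]] + [[-0.05, 0.41, -0.91],[0.0, -0.02, 0.04],[-0.04, 0.33, -0.73]] + [[-0.00, 0.00, 0.0], [0.0, -0.0, -0.0], [0.0, -0.0, -0.00]]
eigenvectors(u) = [[-0.05-0.57j, -0.05+0.57j, (-0.39+0j)], [0.42-0.29j, 0.42+0.29j, 0.83+0.00j], [-0.65+0.00j, -0.65-0.00j, 0.40+0.00j]]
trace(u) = -1.99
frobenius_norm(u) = 2.31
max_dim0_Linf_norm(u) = 1.14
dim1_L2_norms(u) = [1.38, 1.25, 1.38]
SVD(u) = [[-0.49, 0.78, -0.39],[-0.65, -0.03, 0.76],[0.58, 0.62, 0.52]] @ diag([1.920245344433552, 1.284537349213162, 0.004649264209633088]) @ [[0.92, 0.38, 0.12], [-0.05, 0.41, -0.91], [0.39, -0.83, -0.40]]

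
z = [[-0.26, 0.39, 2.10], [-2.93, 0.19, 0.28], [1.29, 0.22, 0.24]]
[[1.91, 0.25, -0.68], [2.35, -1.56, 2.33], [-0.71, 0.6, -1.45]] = z @ [[-0.72, 0.52, -0.89], [0.11, -0.67, -1.10], [0.80, 0.31, -0.23]]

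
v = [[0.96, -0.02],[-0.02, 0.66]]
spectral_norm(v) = 0.96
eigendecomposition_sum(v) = [[0.96, -0.06], [-0.06, 0.0]] + [[0.0, 0.04], [0.04, 0.66]]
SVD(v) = [[-1.0, 0.07],  [0.07, 1.00]] @ diag([0.9613274595042157, 0.6586725404957844]) @ [[-1.0, 0.07],[0.07, 1.00]]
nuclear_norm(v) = 1.62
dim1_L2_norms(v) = [0.96, 0.66]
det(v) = 0.63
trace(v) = 1.62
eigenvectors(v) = [[1.00, 0.07], [-0.07, 1.0]]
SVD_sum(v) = [[0.96, -0.06], [-0.06, 0.00]] + [[0.00, 0.04], [0.04, 0.66]]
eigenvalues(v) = [0.96, 0.66]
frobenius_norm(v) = 1.17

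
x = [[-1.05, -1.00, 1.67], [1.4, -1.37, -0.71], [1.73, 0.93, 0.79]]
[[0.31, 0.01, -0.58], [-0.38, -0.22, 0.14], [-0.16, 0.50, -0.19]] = x @ [[-0.17, 0.11, -0.0], [0.05, 0.18, 0.06], [0.11, 0.18, -0.31]]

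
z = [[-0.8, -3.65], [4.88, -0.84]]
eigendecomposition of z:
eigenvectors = [[0.65j, 0.00-0.65j],[0.76+0.00j, 0.76-0.00j]]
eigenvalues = [(-0.82+4.22j), (-0.82-4.22j)]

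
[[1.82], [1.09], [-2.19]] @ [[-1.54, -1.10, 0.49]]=[[-2.80, -2.00, 0.89], [-1.68, -1.2, 0.53], [3.37, 2.41, -1.07]]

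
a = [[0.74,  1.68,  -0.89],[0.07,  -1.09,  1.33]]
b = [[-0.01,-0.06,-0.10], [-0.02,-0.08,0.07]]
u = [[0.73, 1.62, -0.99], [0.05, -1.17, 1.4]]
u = a + b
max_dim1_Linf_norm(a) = 1.68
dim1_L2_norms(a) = [2.04, 1.72]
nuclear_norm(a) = 3.30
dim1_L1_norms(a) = [3.31, 2.49]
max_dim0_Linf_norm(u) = 1.62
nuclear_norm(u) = 3.33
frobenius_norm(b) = 0.16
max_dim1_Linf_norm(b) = 0.1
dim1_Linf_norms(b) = [0.1, 0.08]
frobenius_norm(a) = 2.67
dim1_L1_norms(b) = [0.17, 0.17]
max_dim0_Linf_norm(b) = 0.1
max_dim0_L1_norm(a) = 2.77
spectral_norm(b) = 0.12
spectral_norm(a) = 2.57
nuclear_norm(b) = 0.22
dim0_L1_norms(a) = [0.81, 2.77, 2.22]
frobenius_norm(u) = 2.73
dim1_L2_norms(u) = [2.03, 1.83]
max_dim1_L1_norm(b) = 0.17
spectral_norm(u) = 2.65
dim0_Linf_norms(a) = [0.74, 1.68, 1.33]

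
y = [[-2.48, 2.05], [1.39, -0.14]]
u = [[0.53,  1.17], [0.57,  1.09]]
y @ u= [[-0.15, -0.67], [0.66, 1.47]]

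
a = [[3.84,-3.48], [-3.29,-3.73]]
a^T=[[3.84, -3.29], [-3.48, -3.73]]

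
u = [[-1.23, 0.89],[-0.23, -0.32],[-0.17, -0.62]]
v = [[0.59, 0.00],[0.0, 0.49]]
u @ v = [[-0.73, 0.44], [-0.14, -0.16], [-0.10, -0.3]]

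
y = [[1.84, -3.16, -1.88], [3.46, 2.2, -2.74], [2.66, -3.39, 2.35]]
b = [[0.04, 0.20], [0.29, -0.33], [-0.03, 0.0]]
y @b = [[-0.79, 1.41], [0.86, -0.03], [-0.95, 1.65]]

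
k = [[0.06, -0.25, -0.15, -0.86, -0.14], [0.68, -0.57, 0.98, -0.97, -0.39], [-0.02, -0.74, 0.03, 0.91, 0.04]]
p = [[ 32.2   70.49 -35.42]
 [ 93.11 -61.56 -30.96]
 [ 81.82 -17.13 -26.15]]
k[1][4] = -0.394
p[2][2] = -26.15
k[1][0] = 0.679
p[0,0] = 32.2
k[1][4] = -0.394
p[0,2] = -35.42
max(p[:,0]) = 93.11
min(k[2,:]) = -0.745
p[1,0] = 93.11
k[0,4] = -0.141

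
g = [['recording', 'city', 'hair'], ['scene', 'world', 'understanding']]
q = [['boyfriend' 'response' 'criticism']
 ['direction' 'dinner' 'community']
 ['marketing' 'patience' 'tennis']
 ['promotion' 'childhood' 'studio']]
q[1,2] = 'community'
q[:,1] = ['response', 'dinner', 'patience', 'childhood']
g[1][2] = 'understanding'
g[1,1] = 'world'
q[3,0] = 'promotion'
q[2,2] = 'tennis'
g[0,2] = 'hair'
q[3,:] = ['promotion', 'childhood', 'studio']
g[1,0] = 'scene'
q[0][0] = 'boyfriend'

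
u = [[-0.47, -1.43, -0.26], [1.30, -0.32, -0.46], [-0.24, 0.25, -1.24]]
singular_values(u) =[1.53, 1.44, 1.25]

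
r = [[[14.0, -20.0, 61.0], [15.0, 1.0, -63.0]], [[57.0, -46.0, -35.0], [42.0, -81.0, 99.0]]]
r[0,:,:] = [[14.0, -20.0, 61.0], [15.0, 1.0, -63.0]]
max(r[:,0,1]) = -20.0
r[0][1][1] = 1.0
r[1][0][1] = -46.0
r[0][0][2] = 61.0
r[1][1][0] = 42.0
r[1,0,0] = 57.0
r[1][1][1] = -81.0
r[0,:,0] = [14.0, 15.0]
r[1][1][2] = 99.0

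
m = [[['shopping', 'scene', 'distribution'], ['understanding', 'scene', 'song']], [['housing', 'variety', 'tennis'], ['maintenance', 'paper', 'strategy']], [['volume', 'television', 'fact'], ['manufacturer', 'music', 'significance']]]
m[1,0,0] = 'housing'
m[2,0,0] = 'volume'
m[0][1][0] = 'understanding'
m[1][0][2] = 'tennis'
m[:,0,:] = [['shopping', 'scene', 'distribution'], ['housing', 'variety', 'tennis'], ['volume', 'television', 'fact']]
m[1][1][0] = 'maintenance'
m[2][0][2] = 'fact'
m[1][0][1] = 'variety'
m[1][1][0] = 'maintenance'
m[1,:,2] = ['tennis', 'strategy']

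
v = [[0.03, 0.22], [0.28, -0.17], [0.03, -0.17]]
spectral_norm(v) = 0.38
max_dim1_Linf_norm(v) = 0.28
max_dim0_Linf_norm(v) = 0.28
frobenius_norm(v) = 0.43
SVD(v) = [[0.42, 0.74], [-0.81, 0.57], [-0.41, -0.37]] @ diag([0.37563002046139876, 0.21284287098272572]) @ [[-0.60, 0.80], [0.80, 0.60]]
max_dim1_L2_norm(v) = 0.33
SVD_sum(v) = [[-0.09, 0.13], [0.18, -0.24], [0.09, -0.12]] + [[0.12,  0.09],[0.1,  0.07],[-0.06,  -0.05]]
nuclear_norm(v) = 0.59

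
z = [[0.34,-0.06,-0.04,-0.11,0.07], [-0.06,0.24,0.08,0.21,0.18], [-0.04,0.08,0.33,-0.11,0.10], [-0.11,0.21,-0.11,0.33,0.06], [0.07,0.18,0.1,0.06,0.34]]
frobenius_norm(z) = 0.88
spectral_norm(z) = 0.63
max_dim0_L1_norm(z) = 0.82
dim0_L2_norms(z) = [0.37, 0.38, 0.37, 0.43, 0.41]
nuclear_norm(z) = 1.58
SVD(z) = [[-0.24, -0.43, 0.72, -0.48, 0.05], [0.6, -0.05, 0.02, -0.3, -0.74], [0.15, -0.59, -0.6, -0.42, 0.32], [0.56, 0.47, 0.21, -0.32, 0.56], [0.49, -0.50, 0.28, 0.63, 0.19]] @ diag([0.6261901391217335, 0.48050640289716273, 0.36671303217595946, 0.10349630371336123, 0.003094122091783026]) @ [[-0.24, 0.6, 0.15, 0.56, 0.49],[-0.43, -0.05, -0.59, 0.47, -0.5],[0.72, 0.02, -0.60, 0.21, 0.28],[-0.48, -0.30, -0.42, -0.32, 0.63],[0.05, -0.74, 0.32, 0.56, 0.19]]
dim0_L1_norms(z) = [0.62, 0.77, 0.66, 0.82, 0.75]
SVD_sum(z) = [[0.04,-0.09,-0.02,-0.09,-0.07], [-0.09,0.23,0.06,0.21,0.19], [-0.02,0.06,0.01,0.05,0.05], [-0.09,0.21,0.05,0.2,0.17], [-0.07,0.19,0.05,0.17,0.15]] + [[0.09, 0.01, 0.12, -0.10, 0.10], [0.01, 0.00, 0.01, -0.01, 0.01], [0.12, 0.01, 0.17, -0.13, 0.14], [-0.10, -0.01, -0.13, 0.11, -0.11], [0.10, 0.01, 0.14, -0.11, 0.12]] + [[0.19, 0.01, -0.16, 0.05, 0.07], [0.01, 0.00, -0.0, 0.0, 0.00], [-0.16, -0.00, 0.13, -0.05, -0.06], [0.05, 0.00, -0.05, 0.02, 0.02], [0.07, 0.0, -0.06, 0.02, 0.03]] + [[0.02,  0.02,  0.02,  0.02,  -0.03], [0.02,  0.01,  0.01,  0.01,  -0.02], [0.02,  0.01,  0.02,  0.01,  -0.03], [0.02,  0.01,  0.01,  0.01,  -0.02], [-0.03,  -0.02,  -0.03,  -0.02,  0.04]] + [[0.0,-0.00,0.00,0.0,0.00],[-0.00,0.0,-0.00,-0.00,-0.0],[0.0,-0.0,0.0,0.0,0.0],[0.0,-0.0,0.00,0.00,0.0],[0.00,-0.00,0.0,0.0,0.00]]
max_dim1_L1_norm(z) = 0.82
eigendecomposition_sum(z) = [[0.04, -0.09, -0.02, -0.09, -0.07], [-0.09, 0.23, 0.06, 0.21, 0.19], [-0.02, 0.06, 0.01, 0.05, 0.05], [-0.09, 0.21, 0.05, 0.2, 0.17], [-0.07, 0.19, 0.05, 0.17, 0.15]] + [[0.09, 0.01, 0.12, -0.10, 0.1],[0.01, 0.00, 0.01, -0.01, 0.01],[0.12, 0.01, 0.17, -0.13, 0.14],[-0.10, -0.01, -0.13, 0.11, -0.11],[0.1, 0.01, 0.14, -0.11, 0.12]] + [[0.19, 0.01, -0.16, 0.05, 0.07], [0.01, 0.00, -0.0, 0.00, 0.00], [-0.16, -0.00, 0.13, -0.05, -0.06], [0.05, 0.0, -0.05, 0.02, 0.02], [0.07, 0.0, -0.06, 0.02, 0.03]] + [[0.02, 0.02, 0.02, 0.02, -0.03], [0.02, 0.01, 0.01, 0.01, -0.02], [0.02, 0.01, 0.02, 0.01, -0.03], [0.02, 0.01, 0.01, 0.01, -0.02], [-0.03, -0.02, -0.03, -0.02, 0.04]] + [[0.0, -0.00, 0.0, 0.00, 0.0], [-0.00, 0.0, -0.00, -0.0, -0.00], [0.00, -0.00, 0.00, 0.00, 0.00], [0.0, -0.00, 0.0, 0.0, 0.00], [0.0, -0.00, 0.0, 0.00, 0.0]]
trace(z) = 1.58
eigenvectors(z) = [[0.24, -0.43, -0.72, -0.48, -0.05], [-0.6, -0.05, -0.02, -0.3, 0.74], [-0.15, -0.59, 0.6, -0.42, -0.32], [-0.56, 0.47, -0.21, -0.32, -0.56], [-0.49, -0.5, -0.28, 0.63, -0.19]]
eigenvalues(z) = [0.63, 0.48, 0.37, 0.1, 0.0]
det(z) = 0.00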